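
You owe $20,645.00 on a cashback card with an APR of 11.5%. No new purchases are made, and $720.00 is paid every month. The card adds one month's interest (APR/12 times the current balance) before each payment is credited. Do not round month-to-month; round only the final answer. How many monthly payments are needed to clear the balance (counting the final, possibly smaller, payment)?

Monthly rate r = 11.5%/12 = 0.958333% = 0.00958333.
Recurrence: B ← B·(1+r) − $720.00.
Month 1: interest $197.85; balance after payment $20,122.85.
Month 2: interest $192.84; balance after payment $19,595.69.
Closed form: n = −ln(1 − rB₀/P)/ln(1+r) = −ln(0.72521)/ln(1.00958) ≈ 33.687, so the balance reaches zero during payment 34.

34 payments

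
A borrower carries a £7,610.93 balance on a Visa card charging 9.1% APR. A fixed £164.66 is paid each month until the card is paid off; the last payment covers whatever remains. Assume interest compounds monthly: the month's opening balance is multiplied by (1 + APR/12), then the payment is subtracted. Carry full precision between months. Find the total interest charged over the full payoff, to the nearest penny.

Monthly rate r = 9.1%/12 = 0.758333% = 0.00758333.
Payoff takes n = ⌈−ln(1 − rB₀/P)/ln(1+r)⌉ = ⌈57.127⌉ = 58 payments; the last is £21.00.
Total paid = 57·£164.66 + £21.00 = £9,406.62.
Total interest = total paid − principal = £9,406.62 − £7,610.93 = £1,795.69.

£1,795.69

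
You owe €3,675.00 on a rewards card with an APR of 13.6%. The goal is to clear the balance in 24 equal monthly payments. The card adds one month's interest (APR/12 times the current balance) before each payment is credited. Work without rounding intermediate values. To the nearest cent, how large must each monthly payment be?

Monthly rate r = 13.6%/12 = 1.13333% = 0.0113333.
Level-payment amortization: P = B₀·r / (1 − (1+r)^(−n)) = 3675.00·0.0113333 / (1 − 1.01133^(−24)).
Denominator 1 − (1+r)^(−24) = 0.236979373.
P = 41.65 / 0.236979373 ≈ 175.75.

€175.75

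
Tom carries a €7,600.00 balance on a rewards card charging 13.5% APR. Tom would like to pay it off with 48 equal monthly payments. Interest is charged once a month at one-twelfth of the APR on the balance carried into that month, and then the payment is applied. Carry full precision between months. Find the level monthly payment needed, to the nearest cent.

Monthly rate r = 13.5%/12 = 1.125% = 0.01125.
Level-payment amortization: P = B₀·r / (1 − (1+r)^(−n)) = 7600.00·0.01125 / (1 − 1.01125^(−48)).
Denominator 1 − (1+r)^(−48) = 0.415492163.
P = 85.5 / 0.415492163 ≈ 205.78.

€205.78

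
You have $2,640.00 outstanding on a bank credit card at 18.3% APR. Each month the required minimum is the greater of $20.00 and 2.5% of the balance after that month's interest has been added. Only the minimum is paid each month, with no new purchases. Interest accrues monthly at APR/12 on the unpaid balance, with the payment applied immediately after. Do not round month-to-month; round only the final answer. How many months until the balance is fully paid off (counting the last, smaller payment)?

Monthly rate r = 18.3%/12 = 1.525% = 0.01525.
While 2.5% of the post-interest balance exceeds $20.00, each month B ← (B·(1+r))·(1 − 0.025), i.e. B shrinks by the factor (1+r)·0.975 = 0.98987.
This holds for months 1–119. Entering month 120 the balance is $785.85; 2.5% of the post-interest balance is now below $20.00, so the flat $20.00 minimum applies from here.
From month 120 a fixed $20.00 at rate r clears $785.85 in 61 more payments. Total: 119 + 61 = 180 months.

180 months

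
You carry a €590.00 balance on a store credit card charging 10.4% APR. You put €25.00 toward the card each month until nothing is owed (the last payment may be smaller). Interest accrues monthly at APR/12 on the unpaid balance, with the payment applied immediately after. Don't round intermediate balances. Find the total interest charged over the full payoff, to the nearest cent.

€72.96

Monthly rate r = 10.4%/12 = 0.866667% = 0.00866667.
Payoff takes n = ⌈−ln(1 − rB₀/P)/ln(1+r)⌉ = ⌈26.517⌉ = 27 payments; the last is €12.96.
Total paid = 26·€25.00 + €12.96 = €662.96.
Total interest = total paid − principal = €662.96 − €590.00 = €72.96.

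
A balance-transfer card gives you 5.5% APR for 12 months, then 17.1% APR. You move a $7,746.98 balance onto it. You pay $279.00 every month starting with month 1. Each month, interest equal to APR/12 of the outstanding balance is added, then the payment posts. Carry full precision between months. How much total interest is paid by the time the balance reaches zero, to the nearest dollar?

Promo months 1–12 at r₀ = 5.5%/12 = 0.00458333; months 13+ at r₁ = 17.1%/12 = 0.01425.
After month 12: iterate B ← B·(1+r₀) − $279.00 for 12 months → $4,750.27.
Then at r₁ with $279.00/mo: n₂ = −ln(1 − r₁·B/P)/ln(1+r₁) ≈ 19.64 → 20 more payments.
Total paid = 31·$279.00 + $178.96 = $8,827.96; interest = $8,827.96 − $7,746.98 = $1,080.98.

$1,081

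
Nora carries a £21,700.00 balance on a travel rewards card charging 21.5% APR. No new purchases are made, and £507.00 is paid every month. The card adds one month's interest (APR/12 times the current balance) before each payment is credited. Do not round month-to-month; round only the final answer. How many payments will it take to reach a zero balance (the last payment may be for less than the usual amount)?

82 payments

Monthly rate r = 21.5%/12 = 1.79167% = 0.0179167.
Recurrence: B ← B·(1+r) − £507.00.
Month 1: interest £388.79; balance after payment £21,581.79.
Month 2: interest £386.67; balance after payment £21,461.47.
Closed form: n = −ln(1 − rB₀/P)/ln(1+r) = −ln(0.23315)/ln(1.01792) ≈ 81.994, so the balance reaches zero during payment 82.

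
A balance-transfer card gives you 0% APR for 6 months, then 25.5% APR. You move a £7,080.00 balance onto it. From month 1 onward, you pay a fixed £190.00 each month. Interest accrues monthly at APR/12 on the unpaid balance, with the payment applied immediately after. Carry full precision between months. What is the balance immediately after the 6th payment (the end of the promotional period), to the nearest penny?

£5,940.00

Promo months 1–6 at r₀ = 0%/12 = 0; months 7+ at r₁ = 25.5%/12 = 0.02125.
After month 6 (no interest yet): B = £7,080.00 − 6·£190.00 = £5,940.00.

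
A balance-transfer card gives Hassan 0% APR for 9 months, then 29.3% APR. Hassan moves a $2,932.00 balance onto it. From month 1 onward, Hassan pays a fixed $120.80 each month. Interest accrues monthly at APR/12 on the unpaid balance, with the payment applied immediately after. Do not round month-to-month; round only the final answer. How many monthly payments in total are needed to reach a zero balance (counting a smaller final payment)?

29 payments

Promo months 1–9 at r₀ = 0%/12 = 0; months 10+ at r₁ = 29.3%/12 = 0.0244167.
After month 9 (no interest yet): B = $2,932.00 − 9·$120.80 = $1,844.80.
Then at r₁ with $120.80/mo: n₂ = −ln(1 − r₁·B/P)/ln(1+r₁) ≈ 19.34 → 20 more payments.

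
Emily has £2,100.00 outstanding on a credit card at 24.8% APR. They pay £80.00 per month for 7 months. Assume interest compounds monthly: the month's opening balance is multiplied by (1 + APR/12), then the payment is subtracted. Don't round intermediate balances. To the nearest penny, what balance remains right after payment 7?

Monthly rate r = 24.8%/12 = 2.06667% = 0.0206667.
Each month: B ← B·(1+r) − £80.00.
Month 1: interest £43.40; balance after payment £2,063.40.
Month 2: interest £42.64; balance after payment £2,026.04.
Month 3: interest £41.87; balance after payment £1,987.92.
Month 4: interest £41.08; balance after payment £1,949.00.
Month 5: interest £40.28; balance after payment £1,909.28.
Month 6: interest £39.46; balance after payment £1,868.74.
Month 7: interest £38.62; balance after payment £1,827.36.

£1,827.36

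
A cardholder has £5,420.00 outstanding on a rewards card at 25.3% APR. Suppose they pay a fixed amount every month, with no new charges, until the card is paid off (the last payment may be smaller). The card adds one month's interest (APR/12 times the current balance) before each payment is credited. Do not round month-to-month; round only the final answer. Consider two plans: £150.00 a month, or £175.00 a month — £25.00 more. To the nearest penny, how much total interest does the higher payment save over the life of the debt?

Monthly rate r = 25.3%/12 = 2.10833% = 0.0210833.
At £150.00/mo: n = ⌈−ln(1 − rB₀/P)/ln(1+r)⌉ = 69 payments (last £114.80); total interest = total paid − £5,420.00 = £4,894.80.
At £175.00/mo: 51 payments (last £127.58); total interest £3,457.58.
Interest saved = £4,894.80 − £3,457.58 = £1,437.22.

£1,437.22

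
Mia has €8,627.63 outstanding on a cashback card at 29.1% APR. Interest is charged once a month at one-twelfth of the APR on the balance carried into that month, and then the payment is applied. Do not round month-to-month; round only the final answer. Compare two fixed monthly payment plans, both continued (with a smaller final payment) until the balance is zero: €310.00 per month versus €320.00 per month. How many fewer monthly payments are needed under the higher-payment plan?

Monthly rate r = 29.1%/12 = 2.425% = 0.02425.
At €310.00/mo: n = ⌈−ln(1 − rB₀/P)/ln(1+r)⌉ = 47 payments (last €277.78); total interest = total paid − €8,627.63 = €5,910.15.
At €320.00/mo: 45 payments (last €87.66); total interest €5,540.03.
Payments saved = 47 − 45 = 2.

2 fewer payments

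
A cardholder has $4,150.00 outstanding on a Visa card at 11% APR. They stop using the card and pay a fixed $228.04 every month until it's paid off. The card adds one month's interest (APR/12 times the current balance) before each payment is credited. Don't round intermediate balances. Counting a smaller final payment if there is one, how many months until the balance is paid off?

Monthly rate r = 11%/12 = 0.916667% = 0.00916667.
Recurrence: B ← B·(1+r) − $228.04.
Month 1: interest $38.04; balance after payment $3,960.00.
Month 2: interest $36.30; balance after payment $3,768.26.
Closed form: n = −ln(1 − rB₀/P)/ln(1+r) = −ln(0.83318)/ln(1.00917) ≈ 20.001, so the balance reaches zero during payment 21.

21 months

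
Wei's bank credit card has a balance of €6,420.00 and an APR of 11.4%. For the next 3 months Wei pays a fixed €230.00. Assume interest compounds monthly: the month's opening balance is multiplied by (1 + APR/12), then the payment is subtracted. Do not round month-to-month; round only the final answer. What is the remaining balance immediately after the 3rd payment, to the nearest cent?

€5,908.14

Monthly rate r = 11.4%/12 = 0.95% = 0.0095.
Each month: B ← B·(1+r) − €230.00.
Month 1: interest €60.99; balance after payment €6,250.99.
Month 2: interest €59.38; balance after payment €6,080.37.
Month 3: interest €57.76; balance after payment €5,908.14.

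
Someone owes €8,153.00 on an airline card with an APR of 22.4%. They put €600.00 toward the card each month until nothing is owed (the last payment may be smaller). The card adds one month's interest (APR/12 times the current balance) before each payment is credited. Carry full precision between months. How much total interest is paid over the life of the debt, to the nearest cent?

Monthly rate r = 22.4%/12 = 1.86667% = 0.0186667.
Payoff takes n = ⌈−ln(1 − rB₀/P)/ln(1+r)⌉ = ⌈15.819⌉ = 16 payments; the last is €492.01.
Total paid = 15·€600.00 + €492.01 = €9,492.01.
Total interest = total paid − principal = €9,492.01 − €8,153.00 = €1,339.01.

€1,339.01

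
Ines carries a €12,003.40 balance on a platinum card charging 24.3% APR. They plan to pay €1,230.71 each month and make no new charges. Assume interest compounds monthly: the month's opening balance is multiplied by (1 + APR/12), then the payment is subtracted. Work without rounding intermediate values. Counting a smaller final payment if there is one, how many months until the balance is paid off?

Monthly rate r = 24.3%/12 = 2.025% = 0.02025.
Recurrence: B ← B·(1+r) − €1,230.71.
Month 1: interest €243.07; balance after payment €11,015.76.
Month 2: interest €223.07; balance after payment €10,008.12.
Closed form: n = −ln(1 − rB₀/P)/ln(1+r) = −ln(0.8025)/ln(1.02025) ≈ 10.975, so the balance reaches zero during payment 11.

11 payments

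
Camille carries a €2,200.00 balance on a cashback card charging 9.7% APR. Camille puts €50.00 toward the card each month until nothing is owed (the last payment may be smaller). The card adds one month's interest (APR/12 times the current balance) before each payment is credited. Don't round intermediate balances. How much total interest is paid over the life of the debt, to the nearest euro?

€530

Monthly rate r = 9.7%/12 = 0.808333% = 0.00808333.
Payoff takes n = ⌈−ln(1 − rB₀/P)/ln(1+r)⌉ = ⌈54.595⌉ = 55 payments; the last is €29.82.
Total paid = 54·€50.00 + €29.82 = €2,729.82.
Total interest = total paid − principal = €2,729.82 − €2,200.00 = €529.82.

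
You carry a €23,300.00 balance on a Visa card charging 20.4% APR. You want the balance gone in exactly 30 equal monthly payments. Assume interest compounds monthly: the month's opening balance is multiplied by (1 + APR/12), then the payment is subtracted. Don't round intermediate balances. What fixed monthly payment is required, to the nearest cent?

€997.92

Monthly rate r = 20.4%/12 = 1.7% = 0.017.
Level-payment amortization: P = B₀·r / (1 − (1+r)^(−n)) = 23300.00·0.017 / (1 − 1.017^(−30)).
Denominator 1 − (1+r)^(−30) = 0.396924879.
P = 396.1 / 0.396924879 ≈ 997.92.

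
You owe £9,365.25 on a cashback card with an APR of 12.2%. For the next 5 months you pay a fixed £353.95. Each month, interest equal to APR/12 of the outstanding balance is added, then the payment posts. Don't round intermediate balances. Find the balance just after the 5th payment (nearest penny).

£8,044.99

Monthly rate r = 12.2%/12 = 1.01667% = 0.0101667.
Each month: B ← B·(1+r) − £353.95.
Month 1: interest £95.21; balance after payment £9,106.51.
Month 2: interest £92.58; balance after payment £8,845.15.
Month 3: interest £89.93; balance after payment £8,581.12.
Month 4: interest £87.24; balance after payment £8,314.41.
Month 5: interest £84.53; balance after payment £8,044.99.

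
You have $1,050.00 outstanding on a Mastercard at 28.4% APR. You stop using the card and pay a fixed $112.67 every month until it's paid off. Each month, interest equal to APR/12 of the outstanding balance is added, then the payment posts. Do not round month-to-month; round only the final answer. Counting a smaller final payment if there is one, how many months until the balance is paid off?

Monthly rate r = 28.4%/12 = 2.36667% = 0.0236667.
Recurrence: B ← B·(1+r) − $112.67.
Month 1: interest $24.85; balance after payment $962.18.
Month 2: interest $22.77; balance after payment $872.28.
Closed form: n = −ln(1 − rB₀/P)/ln(1+r) = −ln(0.77944)/ln(1.02367) ≈ 10.653, so the balance reaches zero during payment 11.

11 payments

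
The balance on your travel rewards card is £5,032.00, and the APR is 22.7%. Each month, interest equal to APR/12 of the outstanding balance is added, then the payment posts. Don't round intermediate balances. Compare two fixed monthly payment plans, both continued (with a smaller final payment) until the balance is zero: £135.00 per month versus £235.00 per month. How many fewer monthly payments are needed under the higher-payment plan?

Monthly rate r = 22.7%/12 = 1.89167% = 0.0189167.
At £135.00/mo: n = ⌈−ln(1 − rB₀/P)/ln(1+r)⌉ = 66 payments (last £21.96); total interest = total paid − £5,032.00 = £3,764.96.
At £235.00/mo: 28 payments (last £167.39); total interest £1,480.39.
Payments saved = 66 − 28 = 38.

38 fewer payments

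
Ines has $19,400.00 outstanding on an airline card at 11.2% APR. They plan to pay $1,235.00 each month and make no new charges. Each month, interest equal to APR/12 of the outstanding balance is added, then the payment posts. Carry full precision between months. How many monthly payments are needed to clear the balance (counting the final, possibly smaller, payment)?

18 months

Monthly rate r = 11.2%/12 = 0.933333% = 0.00933333.
Recurrence: B ← B·(1+r) − $1,235.00.
Month 1: interest $181.07; balance after payment $18,346.07.
Month 2: interest $171.23; balance after payment $17,282.30.
Closed form: n = −ln(1 − rB₀/P)/ln(1+r) = −ln(0.85339)/ln(1.00933) ≈ 17.066, so the balance reaches zero during payment 18.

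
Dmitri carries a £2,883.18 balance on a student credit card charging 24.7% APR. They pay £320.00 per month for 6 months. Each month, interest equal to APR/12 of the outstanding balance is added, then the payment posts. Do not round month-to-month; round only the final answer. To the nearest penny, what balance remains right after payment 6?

£1,236.53

Monthly rate r = 24.7%/12 = 2.05833% = 0.0205833.
Each month: B ← B·(1+r) − £320.00.
Month 1: interest £59.35; balance after payment £2,622.53.
Month 2: interest £53.98; balance after payment £2,356.51.
Month 3: interest £48.50; balance after payment £2,085.01.
Month 4: interest £42.92; balance after payment £1,807.93.
Month 5: interest £37.21; balance after payment £1,525.14.
Month 6: interest £31.39; balance after payment £1,236.53.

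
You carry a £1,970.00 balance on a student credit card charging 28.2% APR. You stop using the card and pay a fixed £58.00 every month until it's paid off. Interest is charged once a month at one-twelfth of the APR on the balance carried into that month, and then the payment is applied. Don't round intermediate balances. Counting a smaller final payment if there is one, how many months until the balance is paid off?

Monthly rate r = 28.2%/12 = 2.35% = 0.0235.
Recurrence: B ← B·(1+r) − £58.00.
Month 1: interest £46.30; balance after payment £1,958.30.
Month 2: interest £46.02; balance after payment £1,946.31.
Closed form: n = −ln(1 − rB₀/P)/ln(1+r) = −ln(0.20181)/ln(1.0235) ≈ 68.900, so the balance reaches zero during payment 69.

69 payments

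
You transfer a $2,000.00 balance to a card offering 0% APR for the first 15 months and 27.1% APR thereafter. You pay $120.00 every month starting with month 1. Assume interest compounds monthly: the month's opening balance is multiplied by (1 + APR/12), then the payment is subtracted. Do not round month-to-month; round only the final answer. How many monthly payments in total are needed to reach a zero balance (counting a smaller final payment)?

Promo months 1–15 at r₀ = 0%/12 = 0; months 16+ at r₁ = 27.1%/12 = 0.0225833.
After month 15 (no interest yet): B = $2,000.00 − 15·$120.00 = $200.00.
Then at r₁ with $120.00/mo: n₂ = −ln(1 − r₁·B/P)/ln(1+r₁) ≈ 1.72 → 2 more payments.

17 months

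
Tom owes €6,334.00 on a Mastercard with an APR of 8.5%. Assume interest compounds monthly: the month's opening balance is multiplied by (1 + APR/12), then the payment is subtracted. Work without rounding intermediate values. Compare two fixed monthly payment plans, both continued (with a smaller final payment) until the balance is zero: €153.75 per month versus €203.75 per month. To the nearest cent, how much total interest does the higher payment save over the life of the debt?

€336.27

Monthly rate r = 8.5%/12 = 0.708333% = 0.00708333.
At €153.75/mo: n = ⌈−ln(1 − rB₀/P)/ln(1+r)⌉ = 49 payments (last €136.02); total interest = total paid − €6,334.00 = €1,182.02.
At €203.75/mo: 36 payments (last €48.50); total interest €845.75.
Interest saved = €1,182.02 − €845.75 = €336.27.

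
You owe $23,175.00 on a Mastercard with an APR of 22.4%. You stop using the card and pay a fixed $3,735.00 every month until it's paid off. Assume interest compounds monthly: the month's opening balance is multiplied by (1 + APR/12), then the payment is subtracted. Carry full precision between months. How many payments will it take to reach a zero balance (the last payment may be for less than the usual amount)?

7 payments

Monthly rate r = 22.4%/12 = 1.86667% = 0.0186667.
Recurrence: B ← B·(1+r) − $3,735.00.
Month 1: interest $432.60; balance after payment $19,872.60.
Month 2: interest $370.96; balance after payment $16,508.56.
Closed form: n = −ln(1 − rB₀/P)/ln(1+r) = −ln(0.88418)/ln(1.01867) ≈ 6.656, so the balance reaches zero during payment 7.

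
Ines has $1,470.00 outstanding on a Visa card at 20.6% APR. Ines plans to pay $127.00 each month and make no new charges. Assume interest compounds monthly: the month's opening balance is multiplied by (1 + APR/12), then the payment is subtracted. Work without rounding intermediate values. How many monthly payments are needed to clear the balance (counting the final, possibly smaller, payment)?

Monthly rate r = 20.6%/12 = 1.71667% = 0.0171667.
Recurrence: B ← B·(1+r) − $127.00.
Month 1: interest $25.23; balance after payment $1,368.23.
Month 2: interest $23.49; balance after payment $1,264.72.
Closed form: n = −ln(1 − rB₀/P)/ln(1+r) = −ln(0.8013)/ln(1.01717) ≈ 13.015, so the balance reaches zero during payment 14.

14 payments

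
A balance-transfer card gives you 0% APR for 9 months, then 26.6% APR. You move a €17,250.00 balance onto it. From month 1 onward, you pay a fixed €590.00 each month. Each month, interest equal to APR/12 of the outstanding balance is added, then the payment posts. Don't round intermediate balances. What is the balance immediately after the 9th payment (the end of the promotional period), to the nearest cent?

€11,940.00

Promo months 1–9 at r₀ = 0%/12 = 0; months 10+ at r₁ = 26.6%/12 = 0.0221667.
After month 9 (no interest yet): B = €17,250.00 − 9·€590.00 = €11,940.00.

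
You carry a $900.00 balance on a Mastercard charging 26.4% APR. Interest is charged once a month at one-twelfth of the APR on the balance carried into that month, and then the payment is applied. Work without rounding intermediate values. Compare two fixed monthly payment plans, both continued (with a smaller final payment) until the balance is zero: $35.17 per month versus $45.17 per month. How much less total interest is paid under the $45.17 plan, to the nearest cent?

Monthly rate r = 26.4%/12 = 2.2% = 0.022.
At $35.17/mo: n = ⌈−ln(1 − rB₀/P)/ln(1+r)⌉ = 39 payments (last $1.37); total interest = total paid − $900.00 = $437.83.
At $45.17/mo: 27 payments (last $23.09); total interest $297.51.
Interest saved = $437.83 − $297.51 = $140.32.

$140.32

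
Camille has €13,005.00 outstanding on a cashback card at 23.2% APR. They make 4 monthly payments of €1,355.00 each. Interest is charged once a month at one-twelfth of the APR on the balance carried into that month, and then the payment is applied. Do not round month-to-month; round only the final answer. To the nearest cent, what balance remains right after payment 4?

€8,461.05

Monthly rate r = 23.2%/12 = 1.93333% = 0.0193333.
Each month: B ← B·(1+r) − €1,355.00.
Month 1: interest €251.43; balance after payment €11,901.43.
Month 2: interest €230.09; balance after payment €10,776.52.
Month 3: interest €208.35; balance after payment €9,629.87.
Month 4: interest €186.18; balance after payment €8,461.05.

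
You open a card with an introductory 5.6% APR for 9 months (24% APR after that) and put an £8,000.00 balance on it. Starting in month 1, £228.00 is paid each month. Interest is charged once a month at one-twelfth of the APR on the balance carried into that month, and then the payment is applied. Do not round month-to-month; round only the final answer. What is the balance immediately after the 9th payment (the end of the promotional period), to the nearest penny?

Promo months 1–9 at r₀ = 5.6%/12 = 0.00466667; months 10+ at r₁ = 24%/12 = 0.02.
After month 9: iterate B ← B·(1+r₀) − £228.00 for 9 months → £6,251.62.

£6,251.62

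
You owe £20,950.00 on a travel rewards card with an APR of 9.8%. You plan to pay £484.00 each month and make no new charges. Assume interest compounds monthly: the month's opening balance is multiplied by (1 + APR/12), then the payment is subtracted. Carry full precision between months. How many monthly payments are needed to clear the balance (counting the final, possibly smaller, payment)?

Monthly rate r = 9.8%/12 = 0.816667% = 0.00816667.
Recurrence: B ← B·(1+r) − £484.00.
Month 1: interest £171.09; balance after payment £20,637.09.
Month 2: interest £168.54; balance after payment £20,321.63.
Closed form: n = −ln(1 − rB₀/P)/ln(1+r) = −ln(0.6465)/ln(1.00817) ≈ 53.627, so the balance reaches zero during payment 54.

54 months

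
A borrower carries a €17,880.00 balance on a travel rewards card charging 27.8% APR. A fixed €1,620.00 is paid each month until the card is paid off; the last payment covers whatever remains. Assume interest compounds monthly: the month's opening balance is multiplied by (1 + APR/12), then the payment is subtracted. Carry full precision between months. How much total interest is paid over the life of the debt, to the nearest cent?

€3,009.75

Monthly rate r = 27.8%/12 = 2.31667% = 0.0231667.
Payoff takes n = ⌈−ln(1 − rB₀/P)/ln(1+r)⌉ = ⌈12.894⌉ = 13 payments; the last is €1,449.75.
Total paid = 12·€1,620.00 + €1,449.75 = €20,889.75.
Total interest = total paid − principal = €20,889.75 − €17,880.00 = €3,009.75.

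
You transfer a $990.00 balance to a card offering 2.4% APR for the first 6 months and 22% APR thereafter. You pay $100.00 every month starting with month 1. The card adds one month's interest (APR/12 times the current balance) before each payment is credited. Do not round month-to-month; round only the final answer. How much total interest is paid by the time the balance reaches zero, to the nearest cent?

$28.19

Promo months 1–6 at r₀ = 2.4%/12 = 0.002; months 7+ at r₁ = 22%/12 = 0.0183333.
After month 6: iterate B ← B·(1+r₀) − $100.00 for 6 months → $398.93.
Then at r₁ with $100.00/mo: n₂ = −ln(1 − r₁·B/P)/ln(1+r₁) ≈ 4.18 → 5 more payments.
Total paid = 10·$100.00 + $18.19 = $1,018.19; interest = $1,018.19 − $990.00 = $28.19.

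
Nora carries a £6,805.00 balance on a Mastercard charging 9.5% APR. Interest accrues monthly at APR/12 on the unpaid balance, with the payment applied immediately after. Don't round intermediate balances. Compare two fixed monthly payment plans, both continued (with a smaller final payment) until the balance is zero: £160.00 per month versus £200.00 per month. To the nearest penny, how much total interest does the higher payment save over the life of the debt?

Monthly rate r = 9.5%/12 = 0.791667% = 0.00791667.
At £160.00/mo: n = ⌈−ln(1 − rB₀/P)/ln(1+r)⌉ = 53 payments (last £10.00); total interest = total paid − £6,805.00 = £1,525.00.
At £200.00/mo: 40 payments (last £160.08); total interest £1,155.08.
Interest saved = £1,525.00 − £1,155.08 = £369.92.

£369.92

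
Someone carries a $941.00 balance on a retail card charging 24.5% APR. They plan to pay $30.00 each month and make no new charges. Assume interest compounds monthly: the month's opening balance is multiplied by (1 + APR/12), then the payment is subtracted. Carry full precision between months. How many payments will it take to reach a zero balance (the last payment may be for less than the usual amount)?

51 payments

Monthly rate r = 24.5%/12 = 2.04167% = 0.0204167.
Recurrence: B ← B·(1+r) − $30.00.
Month 1: interest $19.21; balance after payment $930.21.
Month 2: interest $18.99; balance after payment $919.20.
Closed form: n = −ln(1 − rB₀/P)/ln(1+r) = −ln(0.3596)/ln(1.02042) ≈ 50.605, so the balance reaches zero during payment 51.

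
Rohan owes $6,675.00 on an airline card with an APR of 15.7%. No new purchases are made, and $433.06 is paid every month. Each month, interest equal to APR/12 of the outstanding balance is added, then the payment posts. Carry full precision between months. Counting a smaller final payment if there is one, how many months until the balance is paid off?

Monthly rate r = 15.7%/12 = 1.30833% = 0.0130833.
Recurrence: B ← B·(1+r) − $433.06.
Month 1: interest $87.33; balance after payment $6,329.27.
Month 2: interest $82.81; balance after payment $5,979.02.
Closed form: n = −ln(1 − rB₀/P)/ln(1+r) = −ln(0.79834)/ln(1.01308) ≈ 17.327, so the balance reaches zero during payment 18.

18 months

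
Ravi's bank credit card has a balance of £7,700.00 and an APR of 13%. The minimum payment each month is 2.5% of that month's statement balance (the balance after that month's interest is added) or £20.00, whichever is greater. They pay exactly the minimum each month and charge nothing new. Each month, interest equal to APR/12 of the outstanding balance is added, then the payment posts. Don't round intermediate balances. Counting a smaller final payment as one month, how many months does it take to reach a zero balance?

Monthly rate r = 13%/12 = 1.08333% = 0.0108333.
While 2.5% of the post-interest balance exceeds £20.00, each month B ← (B·(1+r))·(1 − 0.025), i.e. B shrinks by the factor (1+r)·0.975 = 0.98556.
This holds for months 1–157. Entering month 158 the balance is £785.06; 2.5% of the post-interest balance is now below £20.00, so the flat £20.00 minimum applies from here.
From month 158 a fixed £20.00 at rate r clears £785.06 in 52 more payments. Total: 157 + 52 = 209 months.

209 months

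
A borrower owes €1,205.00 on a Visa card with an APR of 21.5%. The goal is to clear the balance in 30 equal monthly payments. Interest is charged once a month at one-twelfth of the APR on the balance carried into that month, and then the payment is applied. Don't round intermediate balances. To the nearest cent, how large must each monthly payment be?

€52.27

Monthly rate r = 21.5%/12 = 1.79167% = 0.0179167.
Level-payment amortization: P = B₀·r / (1 − (1+r)^(−n)) = 1205.00·0.0179167 / (1 − 1.01792^(−30)).
Denominator 1 − (1+r)^(−30) = 0.413006568.
P = 21.5896 / 0.413006568 ≈ 52.27.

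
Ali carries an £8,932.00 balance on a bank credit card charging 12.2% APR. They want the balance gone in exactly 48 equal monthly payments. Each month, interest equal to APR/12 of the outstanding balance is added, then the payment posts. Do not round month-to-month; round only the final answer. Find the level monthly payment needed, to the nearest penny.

Monthly rate r = 12.2%/12 = 1.01667% = 0.0101667.
Level-payment amortization: P = B₀·r / (1 − (1+r)^(−n)) = 8932.00·0.0101667 / (1 − 1.01017^(−48)).
Denominator 1 − (1+r)^(−48) = 0.384632741.
P = 90.8087 / 0.384632741 ≈ 236.09.

£236.09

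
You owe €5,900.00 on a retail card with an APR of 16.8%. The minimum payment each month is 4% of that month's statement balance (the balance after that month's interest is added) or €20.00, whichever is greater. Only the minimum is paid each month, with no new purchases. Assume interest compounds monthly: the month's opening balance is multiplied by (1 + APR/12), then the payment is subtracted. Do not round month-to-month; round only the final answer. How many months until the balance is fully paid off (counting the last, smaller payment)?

123 months

Monthly rate r = 16.8%/12 = 1.4% = 0.014.
While 4% of the post-interest balance exceeds €20.00, each month B ← (B·(1+r))·(1 − 0.04), i.e. B shrinks by the factor (1+r)·0.96 = 0.97344.
This holds for months 1–93. Entering month 94 the balance is €482.62; 4% of the post-interest balance is now below €20.00, so the flat €20.00 minimum applies from here.
From month 94 a fixed €20.00 at rate r clears €482.62 in 30 more payments. Total: 93 + 30 = 123 months.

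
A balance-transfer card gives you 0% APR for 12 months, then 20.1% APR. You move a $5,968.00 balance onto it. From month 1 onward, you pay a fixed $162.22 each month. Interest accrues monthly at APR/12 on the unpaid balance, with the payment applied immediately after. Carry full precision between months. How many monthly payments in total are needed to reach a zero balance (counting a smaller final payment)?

45 months

Promo months 1–12 at r₀ = 0%/12 = 0; months 13+ at r₁ = 20.1%/12 = 0.01675.
After month 12 (no interest yet): B = $5,968.00 − 12·$162.22 = $4,021.36.
Then at r₁ with $162.22/mo: n₂ = −ln(1 − r₁·B/P)/ln(1+r₁) ≈ 32.30 → 33 more payments.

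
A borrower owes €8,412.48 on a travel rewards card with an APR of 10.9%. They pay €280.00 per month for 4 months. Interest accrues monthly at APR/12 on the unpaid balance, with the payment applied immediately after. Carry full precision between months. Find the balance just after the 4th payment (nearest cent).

€7,586.97

Monthly rate r = 10.9%/12 = 0.908333% = 0.00908333.
Each month: B ← B·(1+r) − €280.00.
Month 1: interest €76.41; balance after payment €8,208.89.
Month 2: interest €74.56; balance after payment €8,003.46.
Month 3: interest €72.70; balance after payment €7,796.16.
Month 4: interest €70.82; balance after payment €7,586.97.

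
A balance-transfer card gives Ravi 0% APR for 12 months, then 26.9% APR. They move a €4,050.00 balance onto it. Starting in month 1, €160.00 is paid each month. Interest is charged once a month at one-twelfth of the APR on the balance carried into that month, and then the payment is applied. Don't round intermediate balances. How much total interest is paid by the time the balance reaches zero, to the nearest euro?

Promo months 1–12 at r₀ = 0%/12 = 0; months 13+ at r₁ = 26.9%/12 = 0.0224167.
After month 12 (no interest yet): B = €4,050.00 − 12·€160.00 = €2,130.00.
Then at r₁ with €160.00/mo: n₂ = −ln(1 − r₁·B/P)/ln(1+r₁) ≈ 15.99 → 16 more payments.
Total paid = 27·€160.00 + €157.98 = €4,477.98; interest = €4,477.98 − €4,050.00 = €427.98.

€428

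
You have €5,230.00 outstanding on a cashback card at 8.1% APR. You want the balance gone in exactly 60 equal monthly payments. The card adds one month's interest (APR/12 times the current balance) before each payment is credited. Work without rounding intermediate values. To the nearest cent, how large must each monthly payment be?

Monthly rate r = 8.1%/12 = 0.675% = 0.00675.
Level-payment amortization: P = B₀·r / (1 − (1+r)^(−n)) = 5230.00·0.00675 / (1 − 1.00675^(−60)).
Denominator 1 − (1+r)^(−60) = 0.332114979.
P = 35.3025 / 0.332114979 ≈ 106.30.

€106.30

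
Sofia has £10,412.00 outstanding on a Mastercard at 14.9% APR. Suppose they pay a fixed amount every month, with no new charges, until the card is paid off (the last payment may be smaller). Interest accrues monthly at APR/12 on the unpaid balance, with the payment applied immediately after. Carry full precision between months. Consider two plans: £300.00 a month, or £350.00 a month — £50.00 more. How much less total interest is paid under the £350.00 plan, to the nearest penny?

£629.09

Monthly rate r = 14.9%/12 = 1.24167% = 0.0124167.
At £300.00/mo: n = ⌈−ln(1 − rB₀/P)/ln(1+r)⌉ = 46 payments (last £206.11); total interest = total paid − £10,412.00 = £3,294.11.
At £350.00/mo: 38 payments (last £127.02); total interest £2,665.02.
Interest saved = £3,294.11 − £2,665.02 = £629.09.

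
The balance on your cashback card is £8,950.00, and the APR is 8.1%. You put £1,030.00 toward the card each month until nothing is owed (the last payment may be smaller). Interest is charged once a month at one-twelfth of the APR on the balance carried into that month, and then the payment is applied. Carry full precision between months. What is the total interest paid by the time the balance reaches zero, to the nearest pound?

Monthly rate r = 8.1%/12 = 0.675% = 0.00675.
Payoff takes n = ⌈−ln(1 − rB₀/P)/ln(1+r)⌉ = ⌈8.985⌉ = 9 payments; the last is £1,014.35.
Total paid = 8·£1,030.00 + £1,014.35 = £9,254.35.
Total interest = total paid − principal = £9,254.35 − £8,950.00 = £304.35.

£304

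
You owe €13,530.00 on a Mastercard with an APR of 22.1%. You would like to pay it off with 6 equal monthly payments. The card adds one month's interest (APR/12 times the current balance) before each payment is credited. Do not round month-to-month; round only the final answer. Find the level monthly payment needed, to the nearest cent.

Monthly rate r = 22.1%/12 = 1.84167% = 0.0184167.
Level-payment amortization: P = B₀·r / (1 − (1+r)^(−n)) = 13530.00·0.0184167 / (1 − 1.01842^(−6)).
Denominator 1 − (1+r)^(−6) = 0.103713177.
P = 249.178 / 0.103713177 ≈ 2402.56.

€2,402.56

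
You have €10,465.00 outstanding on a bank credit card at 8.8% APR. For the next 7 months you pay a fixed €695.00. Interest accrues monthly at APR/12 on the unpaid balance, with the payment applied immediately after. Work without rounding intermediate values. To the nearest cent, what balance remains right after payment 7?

€6,040.82

Monthly rate r = 8.8%/12 = 0.733333% = 0.00733333.
Each month: B ← B·(1+r) − €695.00.
Month 1: interest €76.74; balance after payment €9,846.74.
Month 2: interest €72.21; balance after payment €9,223.95.
Month 3: interest €67.64; balance after payment €8,596.60.
Month 4: interest €63.04; balance after payment €7,964.64.
Month 5: interest €58.41; balance after payment €7,328.04.
Month 6: interest €53.74; balance after payment €6,686.78.
Month 7: interest €49.04; balance after payment €6,040.82.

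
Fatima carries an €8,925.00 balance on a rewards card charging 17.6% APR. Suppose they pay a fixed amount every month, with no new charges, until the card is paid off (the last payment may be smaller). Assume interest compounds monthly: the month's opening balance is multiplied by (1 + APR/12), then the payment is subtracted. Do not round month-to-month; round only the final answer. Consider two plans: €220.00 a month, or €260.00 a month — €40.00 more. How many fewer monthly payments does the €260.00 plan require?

Monthly rate r = 17.6%/12 = 1.46667% = 0.0146667.
At €220.00/mo: n = ⌈−ln(1 − rB₀/P)/ln(1+r)⌉ = 63 payments (last €17.32); total interest = total paid − €8,925.00 = €4,732.32.
At €260.00/mo: 49 payments (last €21.70); total interest €3,576.70.
Payments saved = 63 − 49 = 14.

14 fewer payments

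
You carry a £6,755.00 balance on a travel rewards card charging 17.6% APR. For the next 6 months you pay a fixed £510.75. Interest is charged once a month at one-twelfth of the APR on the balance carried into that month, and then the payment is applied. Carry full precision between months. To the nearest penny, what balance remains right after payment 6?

Monthly rate r = 17.6%/12 = 1.46667% = 0.0146667.
Each month: B ← B·(1+r) − £510.75.
Month 1: interest £99.07; balance after payment £6,343.32.
Month 2: interest £93.04; balance after payment £5,925.61.
Month 3: interest £86.91; balance after payment £5,501.77.
Month 4: interest £80.69; balance after payment £5,071.71.
Month 5: interest £74.39; balance after payment £4,635.35.
Month 6: interest £67.99; balance after payment £4,192.58.

£4,192.58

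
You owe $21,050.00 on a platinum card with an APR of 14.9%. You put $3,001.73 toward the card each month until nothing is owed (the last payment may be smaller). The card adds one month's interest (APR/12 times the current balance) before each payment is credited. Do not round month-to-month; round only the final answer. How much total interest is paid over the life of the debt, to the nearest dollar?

$1,114

Monthly rate r = 14.9%/12 = 1.24167% = 0.0124167.
Payoff takes n = ⌈−ln(1 − rB₀/P)/ln(1+r)⌉ = ⌈7.382⌉ = 8 payments; the last is $1,152.09.
Total paid = 7·$3,001.73 + $1,152.09 = $22,164.20.
Total interest = total paid − principal = $22,164.20 − $21,050.00 = $1,114.20.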